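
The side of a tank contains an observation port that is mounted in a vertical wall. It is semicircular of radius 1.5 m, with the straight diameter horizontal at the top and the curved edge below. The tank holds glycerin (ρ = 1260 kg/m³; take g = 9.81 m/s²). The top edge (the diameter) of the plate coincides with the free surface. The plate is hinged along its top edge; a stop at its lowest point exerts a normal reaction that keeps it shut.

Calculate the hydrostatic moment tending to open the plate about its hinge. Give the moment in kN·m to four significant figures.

γ = ρg = 1260 × 9.81 / 1000 = 12.3606 kN/m³.
The centroid of a semicircle lies 4r/(3π) = 0.63662 m from the diameter, here below the top edge, so the centroid depth is h_c = 0.63662 m.
A = πr²/2 = π × 1.5²/2 = 3.53429 m².
Resultant F = γ·h_c·A = 12.3606 × 0.63662 × 3.53429 = 27.8113 kN.
I_c = (π/8 − 8/(9π))·r⁴ = 0.109757 × 1.5⁴ = 0.555645 m⁴.
Centre of pressure: y_p = y_c + I_c/(y_c·A) = 0.63662 + 0.555645/(0.63662 × 3.53429) = 0.63662 + 0.246953 = 0.883573 m along the plane.
The resultant acts 0.63662 + 0.246953 = 0.883573 m (along the plate) below the hinge at the top edge, so the moment about the hinge is M = F × 0.883573 = 27.8113 × 0.883573 = 24.5733 kN·m.

M ≈ 24.57 kN·m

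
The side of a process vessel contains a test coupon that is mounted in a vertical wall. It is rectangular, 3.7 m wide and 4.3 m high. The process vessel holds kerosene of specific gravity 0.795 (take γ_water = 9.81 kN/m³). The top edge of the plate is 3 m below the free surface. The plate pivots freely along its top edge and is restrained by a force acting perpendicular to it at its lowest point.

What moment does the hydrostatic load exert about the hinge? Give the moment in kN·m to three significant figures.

M ≈ 1570 kN·m

γ = 0.795 × 9.81 = 7.79895 kN/m³.
The centroid lies 4.3/2 = 2.15 m below the top edge, so the centroid depth is h_c = 3 + 2.15 = 5.15 m.
A = 3.7 × 4.3 = 15.91 m².
Resultant F = γ·h_c·A = 7.79895 × 5.15 × 15.91 = 639.019 kN.
I_c = b·h³/12 = 3.7 × 4.3³/12 = 24.5147 m⁴.
Centre of pressure: y_p = y_c + I_c/(y_c·A) = 5.15 + 24.5147/(5.15 × 15.91) = 5.15 + 0.299191 = 5.44919 m along the plane.
The resultant acts 2.15 + 0.299191 = 2.44919 m (along the plate) below the hinge at the top edge, so the moment about the hinge is M = F × 2.44919 = 639.019 × 2.44919 = 1565.08 kN·m.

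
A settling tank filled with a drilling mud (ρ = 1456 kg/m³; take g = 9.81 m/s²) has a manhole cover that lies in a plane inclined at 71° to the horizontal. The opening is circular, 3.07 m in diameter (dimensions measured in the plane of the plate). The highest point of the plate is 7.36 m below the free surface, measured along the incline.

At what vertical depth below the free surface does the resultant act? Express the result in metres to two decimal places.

h_p = 8.47 m

γ = ρg = 1456 × 9.81 / 1000 = 14.28336 kN/m³.
Let θ = 71° be the plate's angle to the horizontal; measure y along the incline from where the plane meets the free surface. Vertical depth h = y·sinθ with sinθ = 0.945519.
The centroid is at the centre, 1.535 m below the top of the plate, so y_c = 7.36 + 1.535 = 8.895 m and h_c = 8.895 × 0.945519 = 8.41039 m.
A = π(1.535)² = 7.4023 m².
Resultant F = γ·h_c·A = 14.28336 × 8.41039 × 7.4023 = 889.228 kN.
I_c = πr⁴/4 = π × 1.535⁴/4 = 4.36037 m⁴.
Centre of pressure: y_p = y_c + I_c/(y_c·A) = 8.895 + 4.36037/(8.895 × 7.4023) = 8.895 + 0.0662233 = 8.96122 m along the plane.
Vertically, h_p = y_p·sinθ = 8.96122 × 0.945519 = 8.473 m.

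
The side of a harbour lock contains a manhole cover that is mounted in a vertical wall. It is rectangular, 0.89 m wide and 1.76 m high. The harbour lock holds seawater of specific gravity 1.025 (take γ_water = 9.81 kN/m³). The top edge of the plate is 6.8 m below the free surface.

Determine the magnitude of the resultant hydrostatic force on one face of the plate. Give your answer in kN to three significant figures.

γ = 1.025 × 9.81 = 10.05525 kN/m³.
The centroid lies 1.76/2 = 0.88 m below the top edge, so the centroid depth is h_c = 6.8 + 0.88 = 7.68 m.
A = 0.89 × 1.76 = 1.5664 m².
Resultant F = γ·h_c·A = 10.05525 × 7.68 × 1.5664 = 120.964 kN.

F ≈ 121 kN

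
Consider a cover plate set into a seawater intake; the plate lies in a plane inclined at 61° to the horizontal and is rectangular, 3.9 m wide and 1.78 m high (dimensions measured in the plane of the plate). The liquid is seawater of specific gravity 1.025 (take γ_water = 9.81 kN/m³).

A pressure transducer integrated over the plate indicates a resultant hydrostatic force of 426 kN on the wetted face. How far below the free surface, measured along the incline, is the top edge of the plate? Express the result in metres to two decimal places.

γ = 1.025 × 9.81 = 10.05525 kN/m³.
A = 3.9 × 1.78 = 6.942 m².
From F = γ·h_c·A, the centroid depth is h_c = 426/(10.05525 × 6.942) = 6.10284 m.
Let θ = 61° be the plate's angle to the horizontal; measure y along the incline from where the plane meets the free surface. Vertical depth h = y·sinθ with sinθ = 0.874620.
Along the incline, y_c = h_c/sinθ = 6.10284/0.874620 = 6.9777 m.
The centroid lies 1.78/2 = 0.89 m below the top edge, so the top edge sits at y_top = 6.9777 − 0.89 = 6.0877 m along the incline.

y_top ≈ 6.09 m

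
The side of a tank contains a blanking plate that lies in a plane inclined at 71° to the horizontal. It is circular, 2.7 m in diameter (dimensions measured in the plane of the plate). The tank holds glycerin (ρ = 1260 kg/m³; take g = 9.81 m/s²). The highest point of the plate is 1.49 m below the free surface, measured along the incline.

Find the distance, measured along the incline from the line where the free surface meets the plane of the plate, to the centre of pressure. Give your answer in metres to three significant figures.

γ = ρg = 1260 × 9.81 / 1000 = 12.3606 kN/m³.
Let θ = 71° be the plate's angle to the horizontal; measure y along the incline from where the plane meets the free surface. Vertical depth h = y·sinθ with sinθ = 0.945519.
The centroid is at the centre, 1.35 m below the top of the plate, so y_c = 1.49 + 1.35 = 2.84 m and h_c = 2.84 × 0.945519 = 2.68527 m.
A = π(1.35)² = 5.72555 m².
Resultant F = γ·h_c·A = 12.3606 × 2.68527 × 5.72555 = 190.04 kN.
I_c = πr⁴/4 = π × 1.35⁴/4 = 2.6087 m⁴.
Centre of pressure: y_p = y_c + I_c/(y_c·A) = 2.84 + 2.6087/(2.84 × 5.72555) = 2.84 + 0.160431 = 3.00043 m along the plane.

y_p = 3.00 m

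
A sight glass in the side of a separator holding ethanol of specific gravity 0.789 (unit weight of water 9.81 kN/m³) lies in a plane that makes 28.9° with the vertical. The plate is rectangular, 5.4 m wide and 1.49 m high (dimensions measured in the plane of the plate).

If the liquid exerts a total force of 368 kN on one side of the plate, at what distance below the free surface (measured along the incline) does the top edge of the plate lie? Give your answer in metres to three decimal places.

γ = 0.789 × 9.81 = 7.74009 kN/m³.
A = 5.4 × 1.49 = 8.046 m².
From F = γ·h_c·A, the centroid depth is h_c = 368/(7.74009 × 8.046) = 5.90911 m.
The plate makes 28.9° with the vertical, i.e. θ = 90° − 28.9° = 61.1° to the horizontal. Measuring y along the incline from the free-surface line, vertical depth h = y·sinθ with sinθ = 0.875465.
Along the incline, y_c = h_c/sinθ = 5.90911/0.875465 = 6.74968 m.
The centroid lies 1.49/2 = 0.745 m below the top edge, so the top edge sits at y_top = 6.74968 − 0.745 = 6.00468 m along the incline.

y_top ≈ 6.005 m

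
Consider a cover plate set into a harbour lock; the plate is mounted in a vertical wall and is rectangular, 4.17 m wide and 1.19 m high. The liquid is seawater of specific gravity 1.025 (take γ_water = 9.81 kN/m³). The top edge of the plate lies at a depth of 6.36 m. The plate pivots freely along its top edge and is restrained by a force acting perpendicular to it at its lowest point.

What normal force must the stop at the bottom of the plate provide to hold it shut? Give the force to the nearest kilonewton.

P ≈ 178 kN

γ = 1.025 × 9.81 = 10.05525 kN/m³.
The centroid lies 1.19/2 = 0.595 m below the top edge, so the centroid depth is h_c = 6.36 + 0.595 = 6.955 m.
A = 4.17 × 1.19 = 4.9623 m².
Resultant F = γ·h_c·A = 10.05525 × 6.955 × 4.9623 = 347.035 kN.
I_c = b·h³/12 = 4.17 × 1.19³/12 = 0.585593 m⁴.
Centre of pressure: y_p = y_c + I_c/(y_c·A) = 6.955 + 0.585593/(6.955 × 4.9623) = 6.955 + 0.0169674 = 6.97197 m along the plane.
The resultant acts 0.595 + 0.0169674 = 0.611967 m (along the plate) below the hinge at the top edge, so the moment about the hinge is M = F × 0.611967 = 347.035 × 0.611967 = 212.374 kN·m.
A normal force at the bottom, 1.19 m from the hinge, must supply this moment: P = 212.374/1.19 = 178.466 kN.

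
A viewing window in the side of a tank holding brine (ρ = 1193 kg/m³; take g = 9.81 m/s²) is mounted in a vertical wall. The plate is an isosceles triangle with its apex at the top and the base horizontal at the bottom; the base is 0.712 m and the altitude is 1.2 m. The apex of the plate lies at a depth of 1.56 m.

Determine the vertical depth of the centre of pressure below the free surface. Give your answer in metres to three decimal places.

γ = ρg = 1193 × 9.81 / 1000 = 11.70333 kN/m³.
With the apex up, the centroid sits 2h/3 = 2 × 1.2/3 = 0.8 m below the apex, so the centroid depth is h_c = 1.56 + 0.8 = 2.36 m.
A = ½ × 0.712 × 1.2 = 0.4272 m².
Resultant F = γ·h_c·A = 11.70333 × 2.36 × 0.4272 = 11.7992 kN.
I_c = b·h³/36 = 0.712 × 1.2³/36 = 0.034176 m⁴.
Centre of pressure: y_p = y_c + I_c/(y_c·A) = 2.36 + 0.034176/(2.36 × 0.4272) = 2.36 + 0.0338983 = 2.3939 m along the plane.

h_p = 2.394 m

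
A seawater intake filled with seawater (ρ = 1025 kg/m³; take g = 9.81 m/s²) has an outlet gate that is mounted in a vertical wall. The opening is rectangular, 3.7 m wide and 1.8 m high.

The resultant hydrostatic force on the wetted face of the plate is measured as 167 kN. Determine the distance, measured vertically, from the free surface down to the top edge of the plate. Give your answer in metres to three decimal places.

d_top ≈ 1.594 m

γ = ρg = 1025 × 9.81 / 1000 = 10.05525 kN/m³.
A = 3.7 × 1.8 = 6.66 m².
From F = γ·h_c·A, the centroid depth is h_c = 167/(10.05525 × 6.66) = 2.49373 m.
The centroid lies 1.8/2 = 0.9 m below the top edge, so the top edge sits at h_top = 2.49373 − 0.9 = 1.59373 m below the surface.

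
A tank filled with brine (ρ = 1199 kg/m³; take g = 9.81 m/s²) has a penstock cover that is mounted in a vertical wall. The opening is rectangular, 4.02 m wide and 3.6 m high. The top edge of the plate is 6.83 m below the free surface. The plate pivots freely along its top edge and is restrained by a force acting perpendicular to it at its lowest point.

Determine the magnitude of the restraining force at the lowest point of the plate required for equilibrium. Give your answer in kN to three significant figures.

P ≈ 786 kN

γ = ρg = 1199 × 9.81 / 1000 = 11.76219 kN/m³.
The centroid lies 3.6/2 = 1.8 m below the top edge, so the centroid depth is h_c = 6.83 + 1.8 = 8.63 m.
A = 4.02 × 3.6 = 14.472 m².
Resultant F = γ·h_c·A = 11.76219 × 8.63 × 14.472 = 1469.02 kN.
I_c = b·h³/12 = 4.02 × 3.6³/12 = 15.6298 m⁴.
Centre of pressure: y_p = y_c + I_c/(y_c·A) = 8.63 + 15.6298/(8.63 × 14.472) = 8.63 + 0.125145 = 8.75515 m along the plane.
The resultant acts 1.8 + 0.125145 = 1.92515 m (along the plate) below the hinge at the top edge, so the moment about the hinge is M = F × 1.92515 = 1469.02 × 1.92515 = 2828.08 kN·m.
A normal force at the bottom, 3.6 m from the hinge, must supply this moment: P = 2828.08/3.6 = 785.578 kN.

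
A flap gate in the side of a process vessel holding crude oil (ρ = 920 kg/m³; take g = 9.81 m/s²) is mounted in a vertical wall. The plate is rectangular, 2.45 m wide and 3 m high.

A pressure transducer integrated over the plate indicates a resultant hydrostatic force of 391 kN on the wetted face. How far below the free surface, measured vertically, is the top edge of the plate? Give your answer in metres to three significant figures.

d_top ≈ 4.39 m

γ = ρg = 920 × 9.81 / 1000 = 9.0252 kN/m³.
A = 2.45 × 3 = 7.35 m².
From F = γ·h_c·A, the centroid depth is h_c = 391/(9.0252 × 7.35) = 5.8943 m.
The centroid lies 3/2 = 1.5 m below the top edge, so the top edge sits at h_top = 5.8943 − 1.5 = 4.3943 m below the surface.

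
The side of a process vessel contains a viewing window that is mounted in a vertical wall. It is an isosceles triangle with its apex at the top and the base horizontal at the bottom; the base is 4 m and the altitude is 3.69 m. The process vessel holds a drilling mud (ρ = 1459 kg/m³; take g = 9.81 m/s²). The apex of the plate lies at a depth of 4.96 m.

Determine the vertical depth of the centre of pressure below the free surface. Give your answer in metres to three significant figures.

h_p = 7.52 m

γ = ρg = 1459 × 9.81 / 1000 = 14.31279 kN/m³.
With the apex up, the centroid sits 2h/3 = 2 × 3.69/3 = 2.46 m below the apex, so the centroid depth is h_c = 4.96 + 2.46 = 7.42 m.
A = ½ × 4 × 3.69 = 7.38 m².
Resultant F = γ·h_c·A = 14.31279 × 7.42 × 7.38 = 783.763 kN.
I_c = b·h³/36 = 4 × 3.69³/36 = 5.5826 m⁴.
Centre of pressure: y_p = y_c + I_c/(y_c·A) = 7.42 + 5.5826/(7.42 × 7.38) = 7.42 + 0.101947 = 7.52195 m along the plane.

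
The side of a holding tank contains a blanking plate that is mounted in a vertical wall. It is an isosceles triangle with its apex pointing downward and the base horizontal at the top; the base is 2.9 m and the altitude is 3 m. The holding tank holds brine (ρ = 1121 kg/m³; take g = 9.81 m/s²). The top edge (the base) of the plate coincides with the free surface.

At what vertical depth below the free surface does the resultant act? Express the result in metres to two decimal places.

γ = ρg = 1121 × 9.81 / 1000 = 10.99701 kN/m³.
With the apex down, the centroid sits h/3 = 3/3 = 1 m below the base (the top edge), so the centroid depth is h_c = 1 m.
A = ½ × 2.9 × 3 = 4.35 m².
Resultant F = γ·h_c·A = 10.99701 × 1 × 4.35 = 47.837 kN.
I_c = b·h³/36 = 2.9 × 3³/36 = 2.175 m⁴.
Centre of pressure: y_p = y_c + I_c/(y_c·A) = 1 + 2.175/(1 × 4.35) = 1 + 0.5 = 1.5 m along the plane.

h_p = 1.50 m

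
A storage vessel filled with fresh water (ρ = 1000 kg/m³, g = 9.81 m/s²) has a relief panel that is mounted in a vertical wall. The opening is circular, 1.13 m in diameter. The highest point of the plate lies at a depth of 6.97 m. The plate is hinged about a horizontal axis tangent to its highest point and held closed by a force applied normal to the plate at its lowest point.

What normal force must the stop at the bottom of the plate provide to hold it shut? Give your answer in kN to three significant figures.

γ = ρg = 1000 × 9.81 = 9810 N/m³ = 9.81 kN/m³.
The centroid is at the centre, 0.565 m below the top of the plate, so the centroid depth is h_c = 6.97 + 0.565 = 7.535 m.
A = π(0.565)² = 1.00287 m².
Resultant F = γ·h_c·A = 9.81 × 7.535 × 1.00287 = 74.1305 kN.
I_c = πr⁴/4 = π × 0.565⁴/4 = 0.0800357 m⁴.
Centre of pressure: y_p = y_c + I_c/(y_c·A) = 7.535 + 0.0800357/(7.535 × 1.00287) = 7.535 + 0.0105915 = 7.54559 m along the plane.
The resultant acts 0.565 + 0.0105915 = 0.575591 m (along the plate) below the hinge at the top edge, so the moment about the hinge is M = F × 0.575591 = 74.1305 × 0.575591 = 42.6688 kN·m.
A normal force at the bottom, 1.13 m from the hinge, must supply this moment: P = 42.6688/1.13 = 37.76 kN.

P ≈ 37.8 kN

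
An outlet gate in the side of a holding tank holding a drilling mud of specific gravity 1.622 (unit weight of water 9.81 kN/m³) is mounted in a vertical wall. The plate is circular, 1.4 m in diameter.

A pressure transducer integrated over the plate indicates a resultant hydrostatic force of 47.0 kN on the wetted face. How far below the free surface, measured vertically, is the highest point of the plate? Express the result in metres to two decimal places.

d_top ≈ 1.22 m

γ = 1.622 × 9.81 = 15.91182 kN/m³.
A = π(0.7)² = 1.53938 m².
From F = γ·h_c·A, the centroid depth is h_c = 47.0/(15.91182 × 1.53938) = 1.91881 m.
The centroid is at the centre, 0.7 m below the top of the plate, so the highest point sits at h_top = 1.91881 − 0.7 = 1.21881 m below the surface.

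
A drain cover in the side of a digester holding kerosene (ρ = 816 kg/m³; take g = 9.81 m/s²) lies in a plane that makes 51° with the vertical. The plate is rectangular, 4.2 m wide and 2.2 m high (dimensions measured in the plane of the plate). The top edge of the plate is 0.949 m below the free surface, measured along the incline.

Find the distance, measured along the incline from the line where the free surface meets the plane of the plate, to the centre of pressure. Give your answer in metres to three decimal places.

y_p = 2.246 m

γ = ρg = 816 × 9.81 / 1000 = 8.00496 kN/m³.
The plate makes 51° with the vertical, i.e. θ = 90° − 51° = 39° to the horizontal. Measuring y along the incline from the free-surface line, vertical depth h = y·sinθ with sinθ = 0.629320.
The centroid lies 2.2/2 = 1.1 m below the top edge, so y_c = 0.949 + 1.1 = 2.049 m and h_c = 2.049 × 0.629320 = 1.28948 m.
A = 4.2 × 2.2 = 9.24 m².
Resultant F = γ·h_c·A = 8.00496 × 1.28948 × 9.24 = 95.3775 kN.
I_c = b·h³/12 = 4.2 × 2.2³/12 = 3.7268 m⁴.
Centre of pressure: y_p = y_c + I_c/(y_c·A) = 2.049 + 3.7268/(2.049 × 9.24) = 2.049 + 0.196844 = 2.24584 m along the plane.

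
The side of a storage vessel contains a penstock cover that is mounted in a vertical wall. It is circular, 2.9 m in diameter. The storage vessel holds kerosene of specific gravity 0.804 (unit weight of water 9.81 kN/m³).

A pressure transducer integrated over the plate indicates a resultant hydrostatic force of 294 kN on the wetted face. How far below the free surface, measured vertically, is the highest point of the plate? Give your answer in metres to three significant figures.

γ = 0.804 × 9.81 = 7.88724 kN/m³.
A = π(1.45)² = 6.6052 m².
From F = γ·h_c·A, the centroid depth is h_c = 294/(7.88724 × 6.6052) = 5.64334 m.
The centroid is at the centre, 1.45 m below the top of the plate, so the highest point sits at h_top = 5.64334 − 1.45 = 4.19334 m below the surface.

d_top ≈ 4.19 m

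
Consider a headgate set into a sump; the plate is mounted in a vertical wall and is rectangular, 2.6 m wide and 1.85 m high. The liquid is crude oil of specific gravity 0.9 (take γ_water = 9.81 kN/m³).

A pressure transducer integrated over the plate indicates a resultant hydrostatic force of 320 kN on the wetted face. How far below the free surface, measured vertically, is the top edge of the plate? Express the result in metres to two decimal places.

d_top ≈ 6.61 m

γ = 0.9 × 9.81 = 8.829 kN/m³.
A = 2.6 × 1.85 = 4.81 m².
From F = γ·h_c·A, the centroid depth is h_c = 320/(8.829 × 4.81) = 7.53518 m.
The centroid lies 1.85/2 = 0.925 m below the top edge, so the top edge sits at h_top = 7.53518 − 0.925 = 6.61018 m below the surface.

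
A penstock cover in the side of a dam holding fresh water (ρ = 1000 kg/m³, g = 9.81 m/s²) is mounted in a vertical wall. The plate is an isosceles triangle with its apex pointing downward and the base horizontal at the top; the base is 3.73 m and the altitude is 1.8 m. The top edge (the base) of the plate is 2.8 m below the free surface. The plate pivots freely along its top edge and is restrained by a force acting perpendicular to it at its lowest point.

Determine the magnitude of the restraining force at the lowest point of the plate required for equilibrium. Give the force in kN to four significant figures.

γ = ρg = 1000 × 9.81 = 9810 N/m³ = 9.81 kN/m³.
With the apex down, the centroid sits h/3 = 1.8/3 = 0.6 m below the base (the top edge), so the centroid depth is h_c = 2.8 + 0.6 = 3.4 m.
A = ½ × 3.73 × 1.8 = 3.357 m².
Resultant F = γ·h_c·A = 9.81 × 3.4 × 3.357 = 111.969 kN.
I_c = b·h³/36 = 3.73 × 1.8³/36 = 0.60426 m⁴.
Centre of pressure: y_p = y_c + I_c/(y_c·A) = 3.4 + 0.60426/(3.4 × 3.357) = 3.4 + 0.0529412 = 3.45294 m along the plane.
The resultant acts 0.6 + 0.0529412 = 0.652941 m (along the plate) below the hinge at the top edge, so the moment about the hinge is M = F × 0.652941 = 111.969 × 0.652941 = 73.1092 kN·m.
A normal force at the bottom, 1.8 m from the hinge, must supply this moment: P = 73.1092/1.8 = 40.6162 kN.

P ≈ 40.62 kN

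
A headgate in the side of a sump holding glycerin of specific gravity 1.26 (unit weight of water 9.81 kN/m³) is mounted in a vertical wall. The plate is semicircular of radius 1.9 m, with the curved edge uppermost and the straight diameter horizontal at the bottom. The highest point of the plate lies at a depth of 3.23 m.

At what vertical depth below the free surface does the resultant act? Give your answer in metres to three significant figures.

h_p = 4.38 m

γ = 1.26 × 9.81 = 12.3606 kN/m³.
The centroid lies 4r/(3π) = 0.806385 m above the diameter, so r − 4r/(3π) = 1.9 − 0.806385 = 1.09361 m below the topmost point, so the centroid depth is h_c = 3.23 + 1.09361 = 4.32361 m.
A = πr²/2 = π × 1.9²/2 = 5.67057 m².
Resultant F = γ·h_c·A = 12.3606 × 4.32361 × 5.67057 = 303.049 kN.
I_c = (π/8 − 8/(9π))·r⁴ = 0.109757 × 1.9⁴ = 1.43036 m⁴.
Centre of pressure: y_p = y_c + I_c/(y_c·A) = 4.32361 + 1.43036/(4.32361 × 5.67057) = 4.32361 + 0.0583408 = 4.38195 m along the plane.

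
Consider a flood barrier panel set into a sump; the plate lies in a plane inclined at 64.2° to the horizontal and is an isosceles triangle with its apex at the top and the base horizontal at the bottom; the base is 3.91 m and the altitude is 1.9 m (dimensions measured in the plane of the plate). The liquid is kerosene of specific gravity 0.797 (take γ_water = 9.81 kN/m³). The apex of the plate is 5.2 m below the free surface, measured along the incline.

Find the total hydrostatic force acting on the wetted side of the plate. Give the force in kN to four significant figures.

F ≈ 169.1 kN

γ = 0.797 × 9.81 = 7.81857 kN/m³.
Let θ = 64.2° be the plate's angle to the horizontal; measure y along the incline from where the plane meets the free surface. Vertical depth h = y·sinθ with sinθ = 0.900319.
With the apex up, the centroid sits 2h/3 = 2 × 1.9/3 = 1.26667 m below the apex, so y_c = 5.2 + 1.26667 = 6.46667 m and h_c = 6.46667 × 0.900319 = 5.82207 m.
A = ½ × 3.91 × 1.9 = 3.7145 m².
Resultant F = γ·h_c·A = 7.81857 × 5.82207 × 3.7145 = 169.085 kN.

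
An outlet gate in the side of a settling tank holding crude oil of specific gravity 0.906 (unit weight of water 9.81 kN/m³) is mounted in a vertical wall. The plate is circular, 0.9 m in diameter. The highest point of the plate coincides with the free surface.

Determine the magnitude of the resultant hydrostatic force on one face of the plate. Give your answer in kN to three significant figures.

F ≈ 2.54 kN

γ = 0.906 × 9.81 = 8.88786 kN/m³.
The centroid is at the centre, 0.45 m below the top of the plate, so the centroid depth is h_c = 0.45 m.
A = π(0.45)² = 0.636173 m².
Resultant F = γ·h_c·A = 8.88786 × 0.45 × 0.636173 = 2.5444 kN.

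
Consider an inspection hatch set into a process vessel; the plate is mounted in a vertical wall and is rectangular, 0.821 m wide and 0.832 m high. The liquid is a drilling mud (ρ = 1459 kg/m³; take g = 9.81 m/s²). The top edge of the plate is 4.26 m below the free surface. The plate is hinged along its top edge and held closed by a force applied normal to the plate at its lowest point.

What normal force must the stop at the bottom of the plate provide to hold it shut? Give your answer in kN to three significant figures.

γ = ρg = 1459 × 9.81 / 1000 = 14.31279 kN/m³.
The centroid lies 0.832/2 = 0.416 m below the top edge, so the centroid depth is h_c = 4.26 + 0.416 = 4.676 m.
A = 0.821 × 0.832 = 0.683072 m².
Resultant F = γ·h_c·A = 14.31279 × 4.676 × 0.683072 = 45.7157 kN.
I_c = b·h³/12 = 0.821 × 0.832³/12 = 0.0394032 m⁴.
Centre of pressure: y_p = y_c + I_c/(y_c·A) = 4.676 + 0.0394032/(4.676 × 0.683072) = 4.676 + 0.0123365 = 4.68834 m along the plane.
The resultant acts 0.416 + 0.0123365 = 0.428337 m (along the plate) below the hinge at the top edge, so the moment about the hinge is M = F × 0.428337 = 45.7157 × 0.428337 = 19.5817 kN·m.
A normal force at the bottom, 0.832 m from the hinge, must supply this moment: P = 19.5817/0.832 = 23.5357 kN.

P ≈ 23.5 kN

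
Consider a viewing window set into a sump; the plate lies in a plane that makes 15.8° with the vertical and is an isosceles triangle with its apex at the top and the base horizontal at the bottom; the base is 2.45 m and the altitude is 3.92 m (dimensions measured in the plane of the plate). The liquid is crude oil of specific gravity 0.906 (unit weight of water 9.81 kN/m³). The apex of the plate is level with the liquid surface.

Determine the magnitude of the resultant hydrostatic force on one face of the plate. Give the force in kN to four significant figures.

F ≈ 107.3 kN

γ = 0.906 × 9.81 = 8.88786 kN/m³.
The plate makes 15.8° with the vertical, i.e. θ = 90° − 15.8° = 74.2° to the horizontal. Measuring y along the incline from the free-surface line, vertical depth h = y·sinθ with sinθ = 0.962218.
With the apex up, the centroid sits 2h/3 = 2 × 3.92/3 = 2.61333 m below the apex, so y_c = 2.61333 m and h_c = 2.61333 × 0.962218 = 2.51459 m.
A = ½ × 2.45 × 3.92 = 4.802 m².
Resultant F = γ·h_c·A = 8.88786 × 2.51459 × 4.802 = 107.321 kN.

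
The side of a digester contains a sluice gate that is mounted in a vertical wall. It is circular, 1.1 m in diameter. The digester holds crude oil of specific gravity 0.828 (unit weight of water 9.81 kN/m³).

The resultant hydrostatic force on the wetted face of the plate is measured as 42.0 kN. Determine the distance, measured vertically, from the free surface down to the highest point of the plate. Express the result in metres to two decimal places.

d_top ≈ 4.89 m

γ = 0.828 × 9.81 = 8.12268 kN/m³.
A = π(0.55)² = 0.950332 m².
From F = γ·h_c·A, the centroid depth is h_c = 42.0/(8.12268 × 0.950332) = 5.44095 m.
The centroid is at the centre, 0.55 m below the top of the plate, so the highest point sits at h_top = 5.44095 − 0.55 = 4.89095 m below the surface.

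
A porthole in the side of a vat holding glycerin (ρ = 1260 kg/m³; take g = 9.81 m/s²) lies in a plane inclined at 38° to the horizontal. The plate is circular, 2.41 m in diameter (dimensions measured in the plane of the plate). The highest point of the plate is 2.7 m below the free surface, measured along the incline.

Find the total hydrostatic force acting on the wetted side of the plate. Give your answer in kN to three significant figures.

γ = ρg = 1260 × 9.81 / 1000 = 12.3606 kN/m³.
Let θ = 38° be the plate's angle to the horizontal; measure y along the incline from where the plane meets the free surface. Vertical depth h = y·sinθ with sinθ = 0.615661.
The centroid is at the centre, 1.205 m below the top of the plate, so y_c = 2.7 + 1.205 = 3.905 m and h_c = 3.905 × 0.615661 = 2.40416 m.
A = π(1.205)² = 4.56167 m².
Resultant F = γ·h_c·A = 12.3606 × 2.40416 × 4.56167 = 135.559 kN.

F ≈ 136 kN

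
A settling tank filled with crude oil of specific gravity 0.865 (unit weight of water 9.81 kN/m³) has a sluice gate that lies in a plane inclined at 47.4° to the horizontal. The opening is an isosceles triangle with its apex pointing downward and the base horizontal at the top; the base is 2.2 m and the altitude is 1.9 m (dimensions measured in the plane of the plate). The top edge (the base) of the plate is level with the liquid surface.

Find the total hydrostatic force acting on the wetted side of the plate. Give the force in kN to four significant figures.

γ = 0.865 × 9.81 = 8.48565 kN/m³.
Let θ = 47.4° be the plate's angle to the horizontal; measure y along the incline from where the plane meets the free surface. Vertical depth h = y·sinθ with sinθ = 0.736097.
With the apex down, the centroid sits h/3 = 1.9/3 = 0.633333 m below the base (the top edge), so y_c = 0.633333 m and h_c = 0.633333 × 0.736097 = 0.466195 m.
A = ½ × 2.2 × 1.9 = 2.09 m².
Resultant F = γ·h_c·A = 8.48565 × 0.466195 × 2.09 = 8.26797 kN.

F ≈ 8.268 kN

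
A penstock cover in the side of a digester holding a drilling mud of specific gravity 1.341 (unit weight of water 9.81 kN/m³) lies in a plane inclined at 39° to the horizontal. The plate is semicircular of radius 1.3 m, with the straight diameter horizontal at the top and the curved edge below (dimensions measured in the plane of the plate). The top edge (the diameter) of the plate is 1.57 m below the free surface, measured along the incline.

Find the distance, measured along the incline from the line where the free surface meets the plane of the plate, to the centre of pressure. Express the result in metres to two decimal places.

γ = 1.341 × 9.81 = 13.15521 kN/m³.
Let θ = 39° be the plate's angle to the horizontal; measure y along the incline from where the plane meets the free surface. Vertical depth h = y·sinθ with sinθ = 0.629320.
The centroid of a semicircle lies 4r/(3π) = 0.551737 m from the diameter, here below the top edge, so y_c = 1.57 + 0.551737 = 2.12174 m and h_c = 2.12174 × 0.629320 = 1.33525 m.
A = πr²/2 = π × 1.3²/2 = 2.65465 m².
Resultant F = γ·h_c·A = 13.15521 × 1.33525 × 2.65465 = 46.6302 kN.
I_c = (π/8 − 8/(9π))·r⁴ = 0.109757 × 1.3⁴ = 0.313477 m⁴.
Centre of pressure: y_p = y_c + I_c/(y_c·A) = 2.12174 + 0.313477/(2.12174 × 2.65465) = 2.12174 + 0.0556553 = 2.1774 m along the plane.

y_p = 2.18 m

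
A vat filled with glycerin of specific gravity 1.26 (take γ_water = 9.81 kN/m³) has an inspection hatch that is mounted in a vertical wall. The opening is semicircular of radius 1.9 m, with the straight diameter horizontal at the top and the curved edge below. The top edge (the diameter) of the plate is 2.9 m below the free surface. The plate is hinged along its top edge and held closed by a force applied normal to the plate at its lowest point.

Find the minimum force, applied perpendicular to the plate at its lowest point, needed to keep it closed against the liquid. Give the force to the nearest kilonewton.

γ = 1.26 × 9.81 = 12.3606 kN/m³.
The centroid of a semicircle lies 4r/(3π) = 0.806385 m from the diameter, here below the top edge, so the centroid depth is h_c = 2.9 + 0.806385 = 3.70639 m.
A = πr²/2 = π × 1.9²/2 = 5.67057 m².
Resultant F = γ·h_c·A = 12.3606 × 3.70639 × 5.67057 = 259.787 kN.
I_c = (π/8 − 8/(9π))·r⁴ = 0.109757 × 1.9⁴ = 1.43036 m⁴.
Centre of pressure: y_p = y_c + I_c/(y_c·A) = 3.70639 + 1.43036/(3.70639 × 5.67057) = 3.70639 + 0.0680562 = 3.77445 m along the plane.
The resultant acts 0.806385 + 0.0680562 = 0.874441 m (along the plate) below the hinge at the top edge, so the moment about the hinge is M = F × 0.874441 = 259.787 × 0.874441 = 227.168 kN·m.
A normal force at the bottom, 1.9 m from the hinge, must supply this moment: P = 227.168/1.9 = 119.562 kN.

P ≈ 120 kN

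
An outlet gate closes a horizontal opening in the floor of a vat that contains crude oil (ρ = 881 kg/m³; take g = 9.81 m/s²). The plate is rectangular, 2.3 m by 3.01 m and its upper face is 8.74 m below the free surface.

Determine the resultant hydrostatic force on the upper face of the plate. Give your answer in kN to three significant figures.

γ = ρg = 881 × 9.81 / 1000 = 8.64261 kN/m³.
The plate is horizontal, so pressure is uniform at p = γ·h = 8.64261 × 8.74 = 75.5364 kN/m².
A = 2.3 × 3.01 = 6.923 m².
F = p·A = 75.5364 × 6.923 = 522.938 kN.

F ≈ 523 kN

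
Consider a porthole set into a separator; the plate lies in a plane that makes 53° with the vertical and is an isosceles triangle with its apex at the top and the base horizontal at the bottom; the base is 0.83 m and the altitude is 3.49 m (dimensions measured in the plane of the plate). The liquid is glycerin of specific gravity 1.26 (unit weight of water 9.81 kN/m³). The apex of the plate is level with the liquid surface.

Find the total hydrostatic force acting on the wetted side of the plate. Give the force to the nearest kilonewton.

F ≈ 25 kN

γ = 1.26 × 9.81 = 12.3606 kN/m³.
The plate makes 53° with the vertical, i.e. θ = 90° − 53° = 37° to the horizontal. Measuring y along the incline from the free-surface line, vertical depth h = y·sinθ with sinθ = 0.601815.
With the apex up, the centroid sits 2h/3 = 2 × 3.49/3 = 2.32667 m below the apex, so y_c = 2.32667 m and h_c = 2.32667 × 0.601815 = 1.40022 m.
A = ½ × 0.83 × 3.49 = 1.44835 m².
Resultant F = γ·h_c·A = 12.3606 × 1.40022 × 1.44835 = 25.0674 kN.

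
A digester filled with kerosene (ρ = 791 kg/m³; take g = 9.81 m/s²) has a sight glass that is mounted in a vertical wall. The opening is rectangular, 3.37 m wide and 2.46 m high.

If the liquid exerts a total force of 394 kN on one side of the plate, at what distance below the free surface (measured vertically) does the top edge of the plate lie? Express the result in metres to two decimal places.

γ = ρg = 791 × 9.81 / 1000 = 7.75971 kN/m³.
A = 3.37 × 2.46 = 8.2902 m².
From F = γ·h_c·A, the centroid depth is h_c = 394/(7.75971 × 8.2902) = 6.12471 m.
The centroid lies 2.46/2 = 1.23 m below the top edge, so the top edge sits at h_top = 6.12471 − 1.23 = 4.89471 m below the surface.

d_top ≈ 4.89 m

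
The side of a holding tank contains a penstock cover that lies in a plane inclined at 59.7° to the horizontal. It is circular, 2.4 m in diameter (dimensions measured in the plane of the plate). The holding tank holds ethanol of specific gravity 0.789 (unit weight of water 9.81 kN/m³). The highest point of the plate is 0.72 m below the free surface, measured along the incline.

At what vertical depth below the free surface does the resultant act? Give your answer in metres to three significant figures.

h_p = 1.82 m

γ = 0.789 × 9.81 = 7.74009 kN/m³.
Let θ = 59.7° be the plate's angle to the horizontal; measure y along the incline from where the plane meets the free surface. Vertical depth h = y·sinθ with sinθ = 0.863396.
The centroid is at the centre, 1.2 m below the top of the plate, so y_c = 0.72 + 1.2 = 1.92 m and h_c = 1.92 × 0.863396 = 1.65772 m.
A = π(1.2)² = 4.52389 m².
Resultant F = γ·h_c·A = 7.74009 × 1.65772 × 4.52389 = 58.0456 kN.
I_c = πr⁴/4 = π × 1.2⁴/4 = 1.6286 m⁴.
Centre of pressure: y_p = y_c + I_c/(y_c·A) = 1.92 + 1.6286/(1.92 × 4.52389) = 1.92 + 0.1875 = 2.1075 m along the plane.
Vertically, h_p = y_p·sinθ = 2.1075 × 0.863396 = 1.81961 m.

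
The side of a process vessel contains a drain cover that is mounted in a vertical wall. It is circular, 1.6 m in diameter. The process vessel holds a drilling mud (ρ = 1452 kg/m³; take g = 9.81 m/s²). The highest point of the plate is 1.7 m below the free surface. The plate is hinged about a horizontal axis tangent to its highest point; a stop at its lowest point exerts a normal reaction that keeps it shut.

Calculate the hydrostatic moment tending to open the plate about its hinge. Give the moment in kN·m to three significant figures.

M ≈ 61.9 kN·m

γ = ρg = 1452 × 9.81 / 1000 = 14.24412 kN/m³.
The centroid is at the centre, 0.8 m below the top of the plate, so the centroid depth is h_c = 1.7 + 0.8 = 2.5 m.
A = π(0.8)² = 2.01062 m².
Resultant F = γ·h_c·A = 14.24412 × 2.5 × 2.01062 = 71.5988 kN.
I_c = πr⁴/4 = π × 0.8⁴/4 = 0.321699 m⁴.
Centre of pressure: y_p = y_c + I_c/(y_c·A) = 2.5 + 0.321699/(2.5 × 2.01062) = 2.5 + 0.064 = 2.564 m along the plane.
The resultant acts 0.8 + 0.064 = 0.864 m (along the plate) below the hinge at the top edge, so the moment about the hinge is M = F × 0.864 = 71.5988 × 0.864 = 61.8614 kN·m.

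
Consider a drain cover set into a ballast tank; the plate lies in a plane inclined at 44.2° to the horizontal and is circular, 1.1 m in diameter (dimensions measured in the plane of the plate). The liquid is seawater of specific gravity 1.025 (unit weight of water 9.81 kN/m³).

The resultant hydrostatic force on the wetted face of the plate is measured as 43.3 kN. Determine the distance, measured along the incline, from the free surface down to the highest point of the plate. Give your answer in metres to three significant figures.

γ = 1.025 × 9.81 = 10.05525 kN/m³.
A = π(0.55)² = 0.950332 m².
From F = γ·h_c·A, the centroid depth is h_c = 43.3/(10.05525 × 0.950332) = 4.53127 m.
Let θ = 44.2° be the plate's angle to the horizontal; measure y along the incline from where the plane meets the free surface. Vertical depth h = y·sinθ with sinθ = 0.697165.
Along the incline, y_c = h_c/sinθ = 4.53127/0.697165 = 6.49957 m.
The centroid is at the centre, 0.55 m below the top of the plate, so the highest point sits at y_top = 6.49957 − 0.55 = 5.94957 m along the incline.

y_top ≈ 5.95 m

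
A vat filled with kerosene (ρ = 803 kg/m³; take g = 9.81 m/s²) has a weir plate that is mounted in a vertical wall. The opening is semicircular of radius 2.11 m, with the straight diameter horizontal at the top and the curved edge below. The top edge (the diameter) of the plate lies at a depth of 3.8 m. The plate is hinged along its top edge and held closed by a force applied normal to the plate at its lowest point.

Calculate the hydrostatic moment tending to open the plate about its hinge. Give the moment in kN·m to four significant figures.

M ≈ 248.8 kN·m

γ = ρg = 803 × 9.81 / 1000 = 7.87743 kN/m³.
The centroid of a semicircle lies 4r/(3π) = 0.895512 m from the diameter, here below the top edge, so the centroid depth is h_c = 3.8 + 0.895512 = 4.69551 m.
A = πr²/2 = π × 2.11²/2 = 6.99334 m².
Resultant F = γ·h_c·A = 7.87743 × 4.69551 × 6.99334 = 258.674 kN.
I_c = (π/8 − 8/(9π))·r⁴ = 0.109757 × 2.11⁴ = 2.17551 m⁴.
Centre of pressure: y_p = y_c + I_c/(y_c·A) = 4.69551 + 2.17551/(4.69551 × 6.99334) = 4.69551 + 0.0662512 = 4.76176 m along the plane.
The resultant acts 0.895512 + 0.0662512 = 0.961763 m (along the plate) below the hinge at the top edge, so the moment about the hinge is M = F × 0.961763 = 258.674 × 0.961763 = 248.783 kN·m.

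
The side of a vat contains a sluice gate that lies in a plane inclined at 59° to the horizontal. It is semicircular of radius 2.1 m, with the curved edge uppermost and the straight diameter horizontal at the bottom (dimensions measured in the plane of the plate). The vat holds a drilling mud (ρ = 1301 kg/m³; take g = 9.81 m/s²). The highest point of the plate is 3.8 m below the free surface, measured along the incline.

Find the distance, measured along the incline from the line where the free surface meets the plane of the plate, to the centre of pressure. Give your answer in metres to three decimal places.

y_p = 5.070 m

γ = ρg = 1301 × 9.81 / 1000 = 12.76281 kN/m³.
Let θ = 59° be the plate's angle to the horizontal; measure y along the incline from where the plane meets the free surface. Vertical depth h = y·sinθ with sinθ = 0.857167.
The centroid lies 4r/(3π) = 0.891268 m above the diameter, so r − 4r/(3π) = 2.1 − 0.891268 = 1.20873 m below the topmost point, so y_c = 3.8 + 1.20873 = 5.00873 m and h_c = 5.00873 × 0.857167 = 4.29332 m.
A = πr²/2 = π × 2.1²/2 = 6.92721 m².
Resultant F = γ·h_c·A = 12.76281 × 4.29332 × 6.92721 = 379.575 kN.
I_c = (π/8 − 8/(9π))·r⁴ = 0.109757 × 2.1⁴ = 2.13457 m⁴.
Centre of pressure: y_p = y_c + I_c/(y_c·A) = 5.00873 + 2.13457/(5.00873 × 6.92721) = 5.00873 + 0.0615211 = 5.07025 m along the plane.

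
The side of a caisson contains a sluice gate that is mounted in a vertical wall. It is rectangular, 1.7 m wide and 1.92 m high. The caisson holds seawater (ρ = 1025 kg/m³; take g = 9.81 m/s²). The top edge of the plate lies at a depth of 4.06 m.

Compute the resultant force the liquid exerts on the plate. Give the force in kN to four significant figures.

γ = ρg = 1025 × 9.81 / 1000 = 10.05525 kN/m³.
The centroid lies 1.92/2 = 0.96 m below the top edge, so the centroid depth is h_c = 4.06 + 0.96 = 5.02 m.
A = 1.7 × 1.92 = 3.264 m².
Resultant F = γ·h_c·A = 10.05525 × 5.02 × 3.264 = 164.758 kN.

F ≈ 164.8 kN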